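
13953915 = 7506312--6447603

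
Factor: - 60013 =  - 60013^1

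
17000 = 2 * 8500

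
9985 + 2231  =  12216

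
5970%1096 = 490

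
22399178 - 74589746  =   - 52190568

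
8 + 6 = 14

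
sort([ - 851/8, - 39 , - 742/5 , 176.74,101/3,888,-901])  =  [ -901, - 742/5,-851/8, - 39,101/3, 176.74,888 ]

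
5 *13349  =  66745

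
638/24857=638/24857=0.03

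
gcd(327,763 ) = 109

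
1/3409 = 1/3409= 0.00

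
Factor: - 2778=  - 2^1 * 3^1*463^1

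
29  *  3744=108576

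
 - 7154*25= - 178850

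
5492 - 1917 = 3575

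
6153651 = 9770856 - 3617205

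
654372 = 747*876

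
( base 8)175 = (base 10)125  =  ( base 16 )7D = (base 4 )1331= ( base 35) 3k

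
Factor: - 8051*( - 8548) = 68819948  =  2^2*83^1*97^1*2137^1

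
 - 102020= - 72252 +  - 29768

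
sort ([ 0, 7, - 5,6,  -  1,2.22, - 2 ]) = [  -  5, - 2, -1,0,2.22,6, 7] 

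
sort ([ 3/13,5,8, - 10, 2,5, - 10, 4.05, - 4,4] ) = [ - 10, - 10, - 4, 3/13 , 2, 4,4.05, 5, 5, 8] 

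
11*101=1111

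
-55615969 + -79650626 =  - 135266595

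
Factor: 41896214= 2^1* 101^1*433^1*479^1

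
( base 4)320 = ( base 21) 2E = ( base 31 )1p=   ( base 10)56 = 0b111000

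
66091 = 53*1247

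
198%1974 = 198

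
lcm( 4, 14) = 28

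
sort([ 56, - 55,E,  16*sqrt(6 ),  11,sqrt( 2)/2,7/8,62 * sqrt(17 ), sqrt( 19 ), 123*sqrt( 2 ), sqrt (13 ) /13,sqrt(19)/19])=[ - 55, sqrt(19) /19,sqrt( 13 ) /13,sqrt(2)/2, 7/8,E,sqrt (19 ), 11,16 *sqrt( 6),56, 123 * sqrt( 2),62*sqrt(17) ]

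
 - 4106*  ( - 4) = 16424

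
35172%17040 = 1092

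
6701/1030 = 6 + 521/1030 =6.51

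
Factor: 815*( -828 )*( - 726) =489919320  =  2^3*3^3*5^1*11^2 * 23^1  *163^1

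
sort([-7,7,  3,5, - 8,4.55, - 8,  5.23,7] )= [ - 8, - 8,  -  7,3, 4.55,5,5.23,7, 7 ] 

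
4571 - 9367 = -4796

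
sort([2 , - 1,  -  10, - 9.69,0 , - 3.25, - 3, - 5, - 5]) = [ -10 , - 9.69, - 5 , - 5, - 3.25,-3, -1,0 , 2 ] 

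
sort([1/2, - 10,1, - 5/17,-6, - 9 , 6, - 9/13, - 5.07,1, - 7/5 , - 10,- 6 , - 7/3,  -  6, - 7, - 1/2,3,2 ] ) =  [ - 10, - 10, - 9, - 7, - 6, - 6, - 6, - 5.07, - 7/3, - 7/5, -9/13, - 1/2, - 5/17,1/2,  1,1,2, 3, 6] 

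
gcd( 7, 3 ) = 1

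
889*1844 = 1639316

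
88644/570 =155 + 49/95=155.52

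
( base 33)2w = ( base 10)98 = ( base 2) 1100010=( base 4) 1202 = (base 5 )343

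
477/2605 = 477/2605= 0.18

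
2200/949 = 2+302/949=2.32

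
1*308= 308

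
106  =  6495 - 6389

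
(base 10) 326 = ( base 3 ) 110002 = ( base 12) 232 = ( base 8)506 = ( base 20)G6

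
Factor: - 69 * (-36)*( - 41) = -101844=- 2^2*3^3*23^1 * 41^1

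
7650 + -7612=38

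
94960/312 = 11870/39  =  304.36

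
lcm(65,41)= 2665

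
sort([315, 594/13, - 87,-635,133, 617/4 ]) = [ - 635, - 87, 594/13, 133,617/4,  315 ] 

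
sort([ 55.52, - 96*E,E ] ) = [ - 96*E,E, 55.52 ]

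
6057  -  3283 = 2774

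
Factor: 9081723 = 3^1*7^1 * 17^1 * 25439^1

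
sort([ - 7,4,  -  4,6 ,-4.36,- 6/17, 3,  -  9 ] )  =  [- 9, - 7, - 4.36,- 4,-6/17,3, 4, 6]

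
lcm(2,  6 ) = 6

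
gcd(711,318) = 3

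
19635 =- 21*( - 935)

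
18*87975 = 1583550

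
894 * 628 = 561432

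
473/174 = 473/174 = 2.72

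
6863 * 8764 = 60147332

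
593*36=21348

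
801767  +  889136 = 1690903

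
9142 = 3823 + 5319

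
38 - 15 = 23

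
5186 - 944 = 4242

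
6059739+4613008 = 10672747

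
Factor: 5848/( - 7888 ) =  - 43/58 = - 2^( - 1)*29^( - 1 )*43^1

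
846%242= 120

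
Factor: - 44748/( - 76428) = 113/193=   113^1*193^( - 1)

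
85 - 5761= - 5676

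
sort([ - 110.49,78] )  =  [ - 110.49, 78] 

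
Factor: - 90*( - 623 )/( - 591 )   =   - 2^1*3^1*5^1*7^1 * 89^1*197^(  -  1 ) = - 18690/197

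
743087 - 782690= -39603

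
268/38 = 134/19 = 7.05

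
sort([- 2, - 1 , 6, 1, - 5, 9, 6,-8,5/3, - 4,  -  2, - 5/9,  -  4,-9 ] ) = [ - 9  , - 8 ,  -  5, - 4 , - 4 ,  -  2, - 2, - 1, - 5/9, 1,5/3 , 6,6,9] 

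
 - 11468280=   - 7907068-3561212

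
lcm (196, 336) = 2352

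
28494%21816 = 6678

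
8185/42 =194+37/42  =  194.88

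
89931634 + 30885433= 120817067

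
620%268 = 84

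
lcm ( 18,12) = 36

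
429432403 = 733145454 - 303713051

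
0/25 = 0 =0.00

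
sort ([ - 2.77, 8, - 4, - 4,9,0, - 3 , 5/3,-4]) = [-4, - 4,-4, - 3, - 2.77,  0 , 5/3,8,9] 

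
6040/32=188 + 3/4 =188.75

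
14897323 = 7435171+7462152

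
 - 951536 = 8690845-9642381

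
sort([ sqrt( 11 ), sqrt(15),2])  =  [2, sqrt(11 ), sqrt (15)]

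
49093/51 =49093/51 = 962.61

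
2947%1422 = 103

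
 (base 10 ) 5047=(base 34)4CF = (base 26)7C3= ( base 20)cc7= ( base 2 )1001110110111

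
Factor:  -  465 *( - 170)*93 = 2^1*3^2*5^2*17^1* 31^2 = 7351650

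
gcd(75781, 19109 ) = 1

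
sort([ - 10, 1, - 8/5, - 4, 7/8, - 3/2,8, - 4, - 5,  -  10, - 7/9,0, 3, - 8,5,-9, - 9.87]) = [ - 10,  -  10, - 9.87, - 9 ,-8, - 5, - 4, - 4  , - 8/5,-3/2 , - 7/9,0, 7/8,1,3, 5,8 ] 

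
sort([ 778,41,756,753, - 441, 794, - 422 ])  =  [ - 441, - 422 , 41,753,756,778, 794 ]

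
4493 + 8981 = 13474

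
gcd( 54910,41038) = 578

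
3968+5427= 9395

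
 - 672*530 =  - 356160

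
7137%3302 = 533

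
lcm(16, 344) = 688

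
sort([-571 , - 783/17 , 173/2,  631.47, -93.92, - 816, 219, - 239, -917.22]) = [ - 917.22,-816, - 571, - 239  , - 93.92,  -  783/17 , 173/2, 219,631.47]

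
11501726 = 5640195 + 5861531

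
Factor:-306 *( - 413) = 2^1*3^2*7^1*17^1*59^1= 126378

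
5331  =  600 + 4731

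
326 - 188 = 138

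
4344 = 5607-1263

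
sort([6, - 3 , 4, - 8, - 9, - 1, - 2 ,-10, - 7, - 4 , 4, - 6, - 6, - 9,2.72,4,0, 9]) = [  -  10,-9,- 9, - 8, - 7, - 6, - 6, - 4,-3,-2 , - 1,0,2.72, 4, 4,4 , 6  ,  9 ] 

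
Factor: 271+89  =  2^3  *  3^2 * 5^1 = 360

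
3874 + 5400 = 9274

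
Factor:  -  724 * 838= - 606712 = -2^3*181^1 * 419^1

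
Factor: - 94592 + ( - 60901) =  -3^3*13^1*443^1 = - 155493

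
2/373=2/373 = 0.01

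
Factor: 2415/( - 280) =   -  2^(-3 )*3^1*23^1  =  - 69/8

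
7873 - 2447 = 5426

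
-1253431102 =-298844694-954586408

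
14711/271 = 14711/271 = 54.28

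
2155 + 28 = 2183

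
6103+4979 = 11082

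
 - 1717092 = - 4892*351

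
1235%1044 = 191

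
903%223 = 11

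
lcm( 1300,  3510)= 35100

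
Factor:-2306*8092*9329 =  - 2^3*7^1*17^2*19^1*491^1 * 1153^1 = - 174080558008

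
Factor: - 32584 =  - 2^3*4073^1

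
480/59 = 480/59 = 8.14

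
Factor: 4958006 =2^1 *59^1 * 42017^1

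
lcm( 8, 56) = 56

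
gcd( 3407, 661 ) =1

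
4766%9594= 4766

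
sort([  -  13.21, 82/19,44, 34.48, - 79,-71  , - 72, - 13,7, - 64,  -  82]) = [ - 82, - 79, - 72, - 71, -64 ,-13.21, - 13 , 82/19, 7, 34.48, 44 ] 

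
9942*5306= 52752252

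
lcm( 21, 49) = 147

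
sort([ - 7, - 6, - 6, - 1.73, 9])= [ - 7, -6, - 6, - 1.73,9 ]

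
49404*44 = 2173776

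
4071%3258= 813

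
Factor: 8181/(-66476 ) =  - 2^( - 2 ) * 3^4 * 101^1 * 16619^( - 1 )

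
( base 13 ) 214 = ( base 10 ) 355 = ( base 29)c7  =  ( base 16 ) 163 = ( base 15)18A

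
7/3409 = 1/487 =0.00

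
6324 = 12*527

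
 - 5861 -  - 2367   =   - 3494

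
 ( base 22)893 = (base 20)a3d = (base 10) 4073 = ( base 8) 7751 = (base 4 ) 333221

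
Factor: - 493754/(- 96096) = 2^(  -  4 )*3^( - 1 )*7^( - 1)*11^(-1)*13^(-1)*29^1*8513^1  =  246877/48048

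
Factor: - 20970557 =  - 41^1*511477^1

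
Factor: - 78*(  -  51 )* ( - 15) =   -  59670= - 2^1*3^3*5^1 *13^1*17^1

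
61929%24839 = 12251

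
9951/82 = 121 + 29/82 = 121.35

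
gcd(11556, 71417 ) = 1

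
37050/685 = 54 + 12/137 = 54.09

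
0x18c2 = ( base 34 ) 5ge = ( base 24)b02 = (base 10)6338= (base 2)1100011000010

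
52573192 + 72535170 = 125108362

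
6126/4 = 1531 + 1/2  =  1531.50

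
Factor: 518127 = 3^1*172709^1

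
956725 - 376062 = 580663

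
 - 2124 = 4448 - 6572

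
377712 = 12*31476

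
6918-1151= 5767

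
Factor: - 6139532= - 2^2*7^1*29^1 *7561^1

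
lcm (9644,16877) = 67508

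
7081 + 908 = 7989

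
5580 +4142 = 9722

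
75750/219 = 345+65/73 = 345.89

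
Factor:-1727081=  -  17^1*19^1*  5347^1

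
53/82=53/82 = 0.65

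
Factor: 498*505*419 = 2^1*3^1*5^1*83^1 *101^1 *419^1 = 105374310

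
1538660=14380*107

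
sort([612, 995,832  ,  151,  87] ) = [ 87, 151 , 612 , 832,  995 ] 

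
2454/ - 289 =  - 2454/289 = -8.49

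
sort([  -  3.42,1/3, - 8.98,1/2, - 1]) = [ - 8.98,-3.42, - 1, 1/3, 1/2]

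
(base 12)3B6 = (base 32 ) hq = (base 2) 1000111010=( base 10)570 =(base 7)1443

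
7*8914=62398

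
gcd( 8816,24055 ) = 1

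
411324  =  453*908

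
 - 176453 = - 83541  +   - 92912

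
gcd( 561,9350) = 187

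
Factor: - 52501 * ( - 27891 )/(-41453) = - 1464305391/41453 = - 3^3 * 1033^1*41453^(-1)*52501^1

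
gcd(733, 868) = 1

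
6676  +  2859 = 9535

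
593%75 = 68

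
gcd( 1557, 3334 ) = 1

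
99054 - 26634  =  72420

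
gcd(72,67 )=1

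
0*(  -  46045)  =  0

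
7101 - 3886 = 3215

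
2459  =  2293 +166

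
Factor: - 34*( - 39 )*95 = 125970= 2^1*3^1*5^1*13^1*17^1*19^1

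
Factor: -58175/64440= - 2^ (  -  3)*3^( - 2)*5^1*13^1 = - 65/72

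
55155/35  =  1575 + 6/7 = 1575.86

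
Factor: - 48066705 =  - 3^2*5^1*1068149^1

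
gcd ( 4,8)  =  4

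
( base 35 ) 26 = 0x4C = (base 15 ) 51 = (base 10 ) 76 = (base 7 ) 136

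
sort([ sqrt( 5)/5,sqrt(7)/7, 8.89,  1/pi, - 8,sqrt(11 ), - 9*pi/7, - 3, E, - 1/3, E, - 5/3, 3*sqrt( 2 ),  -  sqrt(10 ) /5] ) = [ -8, - 9 * pi/7, - 3, - 5/3, - sqrt(10) /5, - 1/3, 1/pi , sqrt(7 ) /7 , sqrt(5 ) /5, E,E,  sqrt( 11 ),3*sqrt(2 ),  8.89 ]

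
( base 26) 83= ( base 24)8j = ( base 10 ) 211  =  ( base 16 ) d3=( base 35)61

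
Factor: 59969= 7^1*13^1*659^1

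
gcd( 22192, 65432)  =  8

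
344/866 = 172/433 = 0.40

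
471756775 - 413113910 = 58642865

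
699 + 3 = 702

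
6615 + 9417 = 16032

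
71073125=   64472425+6600700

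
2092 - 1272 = 820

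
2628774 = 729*3606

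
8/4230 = 4/2115 = 0.00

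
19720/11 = 1792 + 8/11 = 1792.73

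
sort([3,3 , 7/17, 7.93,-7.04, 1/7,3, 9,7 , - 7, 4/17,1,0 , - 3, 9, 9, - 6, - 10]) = [-10, - 7.04,  -  7, - 6, - 3, 0,1/7, 4/17  ,  7/17, 1, 3, 3,3,7 , 7.93, 9, 9, 9]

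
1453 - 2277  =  - 824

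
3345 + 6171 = 9516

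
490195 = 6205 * 79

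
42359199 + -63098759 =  - 20739560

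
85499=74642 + 10857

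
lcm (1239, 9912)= 9912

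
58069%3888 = 3637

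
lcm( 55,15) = 165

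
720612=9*80068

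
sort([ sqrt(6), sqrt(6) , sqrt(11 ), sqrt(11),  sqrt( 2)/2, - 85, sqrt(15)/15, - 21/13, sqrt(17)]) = [ - 85,  -  21/13 , sqrt(15 ) /15, sqrt(2 ) /2,  sqrt( 6),sqrt ( 6 ),sqrt( 11) , sqrt(11 ),sqrt(17)]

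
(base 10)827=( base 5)11302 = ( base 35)nm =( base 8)1473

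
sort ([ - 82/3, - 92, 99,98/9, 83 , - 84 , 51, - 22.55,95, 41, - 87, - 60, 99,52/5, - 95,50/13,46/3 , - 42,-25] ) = [ - 95, - 92, - 87, - 84 ,- 60 , - 42,-82/3, - 25, - 22.55, 50/13,  52/5, 98/9,  46/3  ,  41, 51, 83,95, 99, 99]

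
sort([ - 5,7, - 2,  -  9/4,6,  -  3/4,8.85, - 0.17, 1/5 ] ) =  [ -5,-9/4, - 2, - 3/4, - 0.17,1/5,6,7,8.85]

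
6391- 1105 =5286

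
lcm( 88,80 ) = 880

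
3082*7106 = 21900692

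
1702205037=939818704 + 762386333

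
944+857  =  1801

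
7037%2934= 1169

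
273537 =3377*81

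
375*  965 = 361875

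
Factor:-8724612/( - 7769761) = 2^2*3^1*13^1*55927^1*7769761^( - 1)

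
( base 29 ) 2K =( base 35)28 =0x4E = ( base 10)78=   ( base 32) 2e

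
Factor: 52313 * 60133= 52313^1*60133^1 =3145737629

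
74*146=10804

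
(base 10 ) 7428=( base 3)101012010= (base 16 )1d04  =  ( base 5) 214203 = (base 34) 6eg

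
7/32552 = 7/32552 = 0.00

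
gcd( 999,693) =9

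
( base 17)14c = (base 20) I9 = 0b101110001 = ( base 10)369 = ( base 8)561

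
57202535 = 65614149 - 8411614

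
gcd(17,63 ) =1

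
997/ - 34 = - 30+23/34 = -29.32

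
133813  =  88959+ 44854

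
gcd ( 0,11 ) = 11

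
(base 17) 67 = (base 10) 109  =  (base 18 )61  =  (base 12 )91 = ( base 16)6d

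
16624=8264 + 8360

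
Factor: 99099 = 3^2*7^1*11^2*13^1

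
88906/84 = 1058+17/42  =  1058.40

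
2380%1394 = 986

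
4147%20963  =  4147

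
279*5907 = 1648053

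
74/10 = 7 + 2/5 = 7.40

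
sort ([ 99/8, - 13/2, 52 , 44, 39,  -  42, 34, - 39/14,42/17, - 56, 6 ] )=[ - 56, - 42, - 13/2, - 39/14,42/17, 6, 99/8,34, 39,44,52 ]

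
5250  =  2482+2768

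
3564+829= 4393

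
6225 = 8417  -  2192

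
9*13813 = 124317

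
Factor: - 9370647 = -3^4*11^1 * 13^1 * 809^1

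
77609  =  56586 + 21023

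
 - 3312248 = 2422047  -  5734295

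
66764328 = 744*89737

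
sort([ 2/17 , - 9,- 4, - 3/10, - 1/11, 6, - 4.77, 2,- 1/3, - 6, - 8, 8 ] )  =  [ - 9, - 8,-6, - 4.77, - 4 ,-1/3,-3/10, - 1/11, 2/17, 2, 6, 8]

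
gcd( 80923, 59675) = 1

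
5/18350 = 1/3670 = 0.00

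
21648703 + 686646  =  22335349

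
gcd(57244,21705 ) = 1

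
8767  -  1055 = 7712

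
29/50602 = 29/50602  =  0.00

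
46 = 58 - 12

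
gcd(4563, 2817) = 9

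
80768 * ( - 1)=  -80768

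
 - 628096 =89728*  ( - 7) 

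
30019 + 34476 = 64495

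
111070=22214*5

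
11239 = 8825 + 2414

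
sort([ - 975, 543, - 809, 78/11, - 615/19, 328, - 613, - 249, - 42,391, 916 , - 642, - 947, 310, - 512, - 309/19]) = [ - 975, - 947, - 809, - 642,  -  613, - 512, - 249,  -  42, - 615/19, -309/19,78/11, 310, 328, 391, 543, 916 ] 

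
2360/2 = 1180  =  1180.00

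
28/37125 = 28/37125= 0.00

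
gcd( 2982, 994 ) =994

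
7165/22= 7165/22 =325.68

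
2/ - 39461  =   - 2/39461 = -0.00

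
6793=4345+2448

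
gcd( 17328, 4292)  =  4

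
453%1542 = 453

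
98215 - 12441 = 85774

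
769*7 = 5383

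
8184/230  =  4092/115 = 35.58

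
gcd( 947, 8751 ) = 1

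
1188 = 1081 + 107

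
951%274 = 129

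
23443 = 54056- 30613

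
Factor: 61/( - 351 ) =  - 3^( - 3)*13^(-1) * 61^1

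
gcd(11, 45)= 1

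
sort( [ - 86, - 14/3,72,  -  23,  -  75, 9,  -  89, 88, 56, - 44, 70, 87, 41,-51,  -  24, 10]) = [ - 89, - 86, - 75, - 51  , -44,  -  24,-23,-14/3 , 9, 10,41,56, 70,  72, 87, 88]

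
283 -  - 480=763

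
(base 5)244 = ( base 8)112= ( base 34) 26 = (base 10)74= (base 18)42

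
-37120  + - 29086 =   -  66206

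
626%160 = 146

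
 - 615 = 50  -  665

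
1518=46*33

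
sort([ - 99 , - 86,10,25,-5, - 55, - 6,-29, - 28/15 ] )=[-99,-86, - 55, - 29,  -  6, - 5, - 28/15, 10, 25]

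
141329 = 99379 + 41950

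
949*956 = 907244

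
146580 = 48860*3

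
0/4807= 0 = 0.00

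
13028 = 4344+8684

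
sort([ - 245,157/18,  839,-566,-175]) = [  -  566, - 245 , - 175  ,  157/18,839]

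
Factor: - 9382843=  - 9382843^1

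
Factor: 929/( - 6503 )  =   - 1/7= - 7^( - 1 )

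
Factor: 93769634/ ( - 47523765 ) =  -  2^1*3^ (- 1 )*5^(- 1)*7^2 * 269^1*631^(-1)*3557^1*5021^(  -  1)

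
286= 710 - 424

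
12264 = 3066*4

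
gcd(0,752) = 752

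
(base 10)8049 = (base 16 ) 1F71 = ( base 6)101133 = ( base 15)25B9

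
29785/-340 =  - 88 + 27/68 = - 87.60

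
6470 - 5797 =673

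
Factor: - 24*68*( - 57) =93024 = 2^5*3^2*17^1 * 19^1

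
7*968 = 6776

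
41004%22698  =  18306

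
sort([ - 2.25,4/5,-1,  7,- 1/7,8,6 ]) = [ - 2.25,-1,-1/7,4/5,6, 7 , 8 ] 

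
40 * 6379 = 255160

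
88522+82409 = 170931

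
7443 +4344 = 11787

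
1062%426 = 210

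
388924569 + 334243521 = 723168090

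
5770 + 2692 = 8462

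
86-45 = 41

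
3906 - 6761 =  - 2855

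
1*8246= 8246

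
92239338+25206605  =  117445943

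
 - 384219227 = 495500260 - 879719487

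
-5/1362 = -1 + 1357/1362 = -0.00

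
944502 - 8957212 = - 8012710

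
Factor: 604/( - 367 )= - 2^2*151^1*367^( - 1 )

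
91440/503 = 181 + 397/503 = 181.79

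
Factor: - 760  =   - 2^3 * 5^1*19^1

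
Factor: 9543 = 3^1*3181^1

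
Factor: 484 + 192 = 676 = 2^2*13^2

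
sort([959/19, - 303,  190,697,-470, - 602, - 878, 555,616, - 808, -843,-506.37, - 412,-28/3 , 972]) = [-878, - 843, - 808,  -  602,-506.37, - 470,- 412, - 303, - 28/3,959/19,190,555, 616, 697,  972]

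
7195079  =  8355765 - 1160686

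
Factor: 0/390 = 0^1 =0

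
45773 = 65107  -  19334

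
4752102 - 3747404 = 1004698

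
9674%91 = 28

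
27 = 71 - 44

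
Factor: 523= 523^1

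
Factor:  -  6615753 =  - 3^1*2205251^1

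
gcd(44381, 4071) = 1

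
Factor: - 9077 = -29^1*313^1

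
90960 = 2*45480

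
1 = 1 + 0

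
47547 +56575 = 104122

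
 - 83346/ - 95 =877+31/95 = 877.33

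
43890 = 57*770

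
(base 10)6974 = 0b1101100111110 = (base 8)15476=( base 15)20EE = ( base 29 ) 88E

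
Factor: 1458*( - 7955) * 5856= - 2^6 * 3^7*5^1*37^1*43^1*61^1  =  -67920171840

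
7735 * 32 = 247520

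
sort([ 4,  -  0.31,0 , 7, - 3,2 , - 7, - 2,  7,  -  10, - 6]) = [ -10, - 7 ,-6, - 3, - 2, - 0.31, 0,2, 4,7,7]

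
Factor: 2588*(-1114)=  -  2883032 =- 2^3*557^1*647^1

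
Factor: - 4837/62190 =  - 2^( - 1)*3^( - 2 )*5^ ( - 1)*7^1  =  -7/90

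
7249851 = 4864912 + 2384939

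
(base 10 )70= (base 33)24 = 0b1000110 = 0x46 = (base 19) 3d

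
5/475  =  1/95 = 0.01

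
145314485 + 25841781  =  171156266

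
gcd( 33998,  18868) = 178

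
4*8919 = 35676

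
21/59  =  21/59 = 0.36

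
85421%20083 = 5089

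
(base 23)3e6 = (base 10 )1915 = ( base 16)77b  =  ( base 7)5404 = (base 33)1P1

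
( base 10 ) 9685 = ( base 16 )25d5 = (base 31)A2D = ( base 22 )k05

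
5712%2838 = 36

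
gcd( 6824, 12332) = 4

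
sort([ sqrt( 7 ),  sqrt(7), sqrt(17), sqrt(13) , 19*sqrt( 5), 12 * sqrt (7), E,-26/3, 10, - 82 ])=[ - 82, - 26/3, sqrt(7 ),sqrt (7), E, sqrt( 13),  sqrt( 17), 10,  12*sqrt( 7 ),19*sqrt( 5 ) ]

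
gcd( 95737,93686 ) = 1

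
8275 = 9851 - 1576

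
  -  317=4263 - 4580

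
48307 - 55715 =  - 7408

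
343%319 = 24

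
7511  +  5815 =13326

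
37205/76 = 37205/76 = 489.54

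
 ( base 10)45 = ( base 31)1e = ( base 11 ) 41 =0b101101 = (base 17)2b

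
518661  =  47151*11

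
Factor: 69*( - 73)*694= - 3495678=- 2^1*3^1*23^1*73^1 * 347^1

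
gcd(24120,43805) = 5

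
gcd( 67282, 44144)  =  2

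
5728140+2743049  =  8471189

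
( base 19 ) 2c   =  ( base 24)22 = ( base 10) 50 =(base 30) 1K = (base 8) 62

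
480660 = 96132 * 5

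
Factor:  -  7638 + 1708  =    -  5930 = - 2^1*5^1*593^1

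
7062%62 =56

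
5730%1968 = 1794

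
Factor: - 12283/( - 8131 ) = 47^( - 1)*71^1 = 71/47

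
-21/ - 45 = 7/15 = 0.47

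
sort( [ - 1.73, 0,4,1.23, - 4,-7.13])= [ - 7.13,-4, - 1.73,0 , 1.23,4] 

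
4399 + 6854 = 11253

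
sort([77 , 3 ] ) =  [3,  77 ] 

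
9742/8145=9742/8145 = 1.20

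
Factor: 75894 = 2^1 * 3^1*7^1*13^1*139^1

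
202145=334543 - 132398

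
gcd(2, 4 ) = 2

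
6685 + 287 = 6972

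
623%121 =18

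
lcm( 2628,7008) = 21024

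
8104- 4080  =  4024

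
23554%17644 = 5910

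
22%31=22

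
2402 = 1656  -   - 746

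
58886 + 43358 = 102244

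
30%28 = 2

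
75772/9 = 75772/9 = 8419.11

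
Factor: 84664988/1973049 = 2^2*3^(-1)*13^( - 1 )*19^1 * 89^1*12517^1*50591^(  -  1)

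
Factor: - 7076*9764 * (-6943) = 479692314352 =2^4*  29^1 * 53^1*61^1*131^1*2441^1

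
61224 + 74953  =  136177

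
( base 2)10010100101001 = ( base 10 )9513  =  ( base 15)2C43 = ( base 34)87R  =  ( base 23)hme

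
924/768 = 1 + 13/64=1.20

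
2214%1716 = 498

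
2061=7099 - 5038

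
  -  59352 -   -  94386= 35034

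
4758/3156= 1+267/526=   1.51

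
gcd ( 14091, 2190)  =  3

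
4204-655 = 3549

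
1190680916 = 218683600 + 971997316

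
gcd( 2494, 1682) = 58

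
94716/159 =31572/53= 595.70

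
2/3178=1/1589 = 0.00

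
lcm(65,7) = 455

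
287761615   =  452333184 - 164571569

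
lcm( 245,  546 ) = 19110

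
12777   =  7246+5531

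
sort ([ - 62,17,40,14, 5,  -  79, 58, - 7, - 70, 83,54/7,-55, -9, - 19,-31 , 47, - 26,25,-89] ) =[-89,-79,-70, - 62, - 55,-31, - 26,  -  19, -9, - 7,5,54/7,14,17, 25 , 40 , 47,58 , 83] 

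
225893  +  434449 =660342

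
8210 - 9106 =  - 896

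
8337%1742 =1369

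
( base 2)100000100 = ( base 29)8S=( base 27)9h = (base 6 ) 1112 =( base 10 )260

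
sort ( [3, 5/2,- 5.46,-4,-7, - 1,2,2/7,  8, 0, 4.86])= [  -  7, - 5.46,-4,  -  1, 0, 2/7,2, 5/2,3, 4.86,  8]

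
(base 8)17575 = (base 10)8061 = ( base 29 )9gs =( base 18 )16ff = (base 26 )BO1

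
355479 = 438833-83354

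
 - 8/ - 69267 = 8/69267 = 0.00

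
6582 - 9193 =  - 2611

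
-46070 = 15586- 61656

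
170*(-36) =  -  6120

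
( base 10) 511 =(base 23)m5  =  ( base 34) F1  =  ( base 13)304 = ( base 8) 777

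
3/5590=3/5590 = 0.00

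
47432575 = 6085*7795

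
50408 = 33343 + 17065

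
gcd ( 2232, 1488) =744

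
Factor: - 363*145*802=-42213270=-2^1*3^1*5^1 *11^2*29^1*401^1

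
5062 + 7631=12693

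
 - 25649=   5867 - 31516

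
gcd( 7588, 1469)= 1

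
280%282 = 280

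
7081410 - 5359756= 1721654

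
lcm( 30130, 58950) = 1355850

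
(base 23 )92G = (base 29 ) 5l9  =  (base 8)11327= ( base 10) 4823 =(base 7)20030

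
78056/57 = 1369 + 23/57 = 1369.40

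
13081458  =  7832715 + 5248743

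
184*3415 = 628360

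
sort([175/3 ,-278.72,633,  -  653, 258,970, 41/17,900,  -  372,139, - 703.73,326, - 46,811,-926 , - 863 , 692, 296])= [ - 926, - 863, - 703.73,  -  653,-372, - 278.72, - 46,41/17, 175/3,139,  258,296, 326, 633, 692, 811 , 900,970] 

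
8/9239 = 8/9239 = 0.00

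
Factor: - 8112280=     -  2^3*5^1*11^1*103^1*179^1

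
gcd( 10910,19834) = 2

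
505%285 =220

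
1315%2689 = 1315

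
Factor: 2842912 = 2^5*73^1*1217^1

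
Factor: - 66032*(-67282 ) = 2^5 * 4127^1*33641^1 = 4442765024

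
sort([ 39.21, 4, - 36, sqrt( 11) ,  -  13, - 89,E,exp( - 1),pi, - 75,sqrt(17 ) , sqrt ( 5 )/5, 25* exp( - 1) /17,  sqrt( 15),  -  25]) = [ - 89, - 75, - 36, -25, - 13,exp( - 1),sqrt( 5)/5, 25*exp( - 1) /17,E,pi,sqrt( 11), sqrt(15),4,sqrt( 17),39.21 ] 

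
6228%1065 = 903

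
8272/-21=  - 8272/21 = - 393.90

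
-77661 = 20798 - 98459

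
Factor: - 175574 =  - 2^1*7^1 *12541^1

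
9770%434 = 222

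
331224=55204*6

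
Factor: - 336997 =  - 336997^1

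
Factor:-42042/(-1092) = 77/2=2^(-1 ) * 7^1*11^1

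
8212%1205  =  982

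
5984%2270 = 1444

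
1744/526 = 872/263 = 3.32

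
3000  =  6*500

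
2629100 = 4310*610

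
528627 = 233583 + 295044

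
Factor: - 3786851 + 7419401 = 2^1*3^1*5^2*61^1*397^1 = 3632550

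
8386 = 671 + 7715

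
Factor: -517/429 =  - 3^(  -  1)*13^( - 1)*47^1 = - 47/39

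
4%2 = 0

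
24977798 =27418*911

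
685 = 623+62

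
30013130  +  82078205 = 112091335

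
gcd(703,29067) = 1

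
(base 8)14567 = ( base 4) 1211313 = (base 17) 1598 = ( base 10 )6519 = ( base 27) 8PC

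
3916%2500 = 1416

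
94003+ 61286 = 155289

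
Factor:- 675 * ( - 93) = 3^4* 5^2 * 31^1 = 62775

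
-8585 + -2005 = -10590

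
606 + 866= 1472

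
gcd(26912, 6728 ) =6728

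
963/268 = 3 + 159/268 = 3.59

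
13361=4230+9131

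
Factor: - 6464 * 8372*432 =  - 23378374656 = -2^12*3^3*7^1*13^1*23^1*101^1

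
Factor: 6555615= 3^1*5^1*11^1*67^1*593^1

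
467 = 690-223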